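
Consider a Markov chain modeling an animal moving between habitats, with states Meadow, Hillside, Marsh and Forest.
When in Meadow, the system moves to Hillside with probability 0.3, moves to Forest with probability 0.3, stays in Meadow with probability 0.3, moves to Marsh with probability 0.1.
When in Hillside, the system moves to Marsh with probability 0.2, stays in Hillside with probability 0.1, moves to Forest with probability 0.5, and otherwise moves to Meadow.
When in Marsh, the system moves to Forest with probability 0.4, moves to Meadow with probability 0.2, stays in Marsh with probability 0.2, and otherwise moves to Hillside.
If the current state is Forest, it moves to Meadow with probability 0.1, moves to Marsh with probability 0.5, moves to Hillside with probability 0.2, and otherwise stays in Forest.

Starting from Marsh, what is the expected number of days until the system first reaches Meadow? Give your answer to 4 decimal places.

Let t(s) be the expected number of days to first reach Meadow from state s, with t(Meadow) = 0. Conditioning on the first day:
t(Hillside) = 1 + 0.1·t(Hillside) + 0.2·t(Marsh) + 0.5·t(Forest)
t(Marsh) = 1 + 0.2·t(Hillside) + 0.2·t(Marsh) + 0.4·t(Forest)
t(Forest) = 1 + 0.2·t(Hillside) + 0.5·t(Marsh) + 0.2·t(Forest)
Solving: t(Hillside) = 6.1009, t(Marsh) = 6.0550, t(Forest) = 6.5596.
Expected days from Marsh to Meadow: 6.0550.

6.0550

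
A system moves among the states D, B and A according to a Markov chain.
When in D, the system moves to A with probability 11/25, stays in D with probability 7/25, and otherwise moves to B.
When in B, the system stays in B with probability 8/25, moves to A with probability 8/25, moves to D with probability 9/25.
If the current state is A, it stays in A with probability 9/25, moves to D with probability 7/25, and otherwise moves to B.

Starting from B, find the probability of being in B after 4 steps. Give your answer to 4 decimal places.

Propagate the distribution vector 4 steps from B.
After 0 steps: (0.0000, 1.0000, 0.0000)
After 1 step: (0.3600, 0.3200, 0.3200)
After 2 steps: (0.3056, 0.3184, 0.3760)
After 3 steps: (0.3055, 0.3228, 0.3717)
After 4 steps: (0.3058, 0.3226, 0.3715)
P(in B after 4 steps) = 0.3226

0.3226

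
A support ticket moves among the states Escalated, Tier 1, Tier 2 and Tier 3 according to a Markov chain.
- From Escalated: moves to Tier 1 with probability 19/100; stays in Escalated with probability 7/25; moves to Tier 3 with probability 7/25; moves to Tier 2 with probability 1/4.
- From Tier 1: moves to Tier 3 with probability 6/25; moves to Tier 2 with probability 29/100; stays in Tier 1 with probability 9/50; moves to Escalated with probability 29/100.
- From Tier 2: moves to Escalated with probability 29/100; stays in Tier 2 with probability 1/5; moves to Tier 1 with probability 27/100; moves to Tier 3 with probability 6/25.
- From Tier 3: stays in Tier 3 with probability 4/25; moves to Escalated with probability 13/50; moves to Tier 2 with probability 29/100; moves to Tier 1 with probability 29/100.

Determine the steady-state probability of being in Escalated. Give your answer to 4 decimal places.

0.2802

Let the stationary distribution be π with π = πP and π_1 + π_2 + π_3 + π_4 = 1.
π_1 = 0.28·π_1 + 0.29·π_2 + 0.29·π_3 + 0.26·π_4
π_2 = 0.19·π_1 + 0.18·π_2 + 0.27·π_3 + 0.29·π_4
π_3 = 0.25·π_1 + 0.29·π_2 + 0.2·π_3 + 0.29·π_4
Solving with the normalization constraint gives π = (0.2802, 0.2314, 0.2558, 0.2326).
So the stationary probability of Escalated is 0.2802.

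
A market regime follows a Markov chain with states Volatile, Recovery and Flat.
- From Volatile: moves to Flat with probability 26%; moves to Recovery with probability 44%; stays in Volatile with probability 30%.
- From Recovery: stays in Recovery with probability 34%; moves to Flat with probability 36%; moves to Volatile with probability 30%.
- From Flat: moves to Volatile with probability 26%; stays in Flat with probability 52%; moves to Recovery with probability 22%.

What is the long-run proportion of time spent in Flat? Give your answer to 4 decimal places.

0.3947

Let the stationary distribution be π with π = πP and π_1 + π_2 + π_3 = 1.
π_1 = 0.3·π_1 + 0.3·π_2 + 0.26·π_3
π_2 = 0.44·π_1 + 0.34·π_2 + 0.22·π_3
Solving with the normalization constraint gives π = (0.2842, 0.3211, 0.3947).
So the stationary probability of Flat is 0.3947.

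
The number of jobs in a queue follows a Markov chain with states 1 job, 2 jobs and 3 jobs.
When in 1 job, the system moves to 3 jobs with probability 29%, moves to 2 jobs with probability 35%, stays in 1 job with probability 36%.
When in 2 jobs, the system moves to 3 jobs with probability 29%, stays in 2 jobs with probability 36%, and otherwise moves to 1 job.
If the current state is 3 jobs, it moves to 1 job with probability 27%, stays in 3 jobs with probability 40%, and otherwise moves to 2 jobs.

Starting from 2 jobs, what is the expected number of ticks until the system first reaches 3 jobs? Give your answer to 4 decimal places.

Let t(s) be the expected number of ticks to first reach 3 jobs from state s, with t(3 jobs) = 0. Conditioning on the first tick:
t(1 job) = 1 + 0.36·t(1 job) + 0.35·t(2 jobs)
t(2 jobs) = 1 + 0.35·t(1 job) + 0.36·t(2 jobs)
Solving: t(1 job) = 3.4483, t(2 jobs) = 3.4483.
Expected ticks from 2 jobs to 3 jobs: 3.4483.

3.4483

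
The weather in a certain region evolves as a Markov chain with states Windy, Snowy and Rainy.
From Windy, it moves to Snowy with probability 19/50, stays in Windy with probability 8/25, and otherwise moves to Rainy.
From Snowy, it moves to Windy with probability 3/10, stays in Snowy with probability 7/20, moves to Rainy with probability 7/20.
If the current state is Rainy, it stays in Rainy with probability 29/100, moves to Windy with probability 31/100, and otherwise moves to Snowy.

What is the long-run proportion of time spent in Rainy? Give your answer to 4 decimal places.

0.3156

Let the stationary distribution be π with π = πP and π_1 + π_2 + π_3 = 1.
π_1 = 0.32·π_1 + 0.3·π_2 + 0.31·π_3
π_2 = 0.38·π_1 + 0.35·π_2 + 0.4·π_3
Solving with the normalization constraint gives π = (0.3093, 0.3751, 0.3156).
So the stationary probability of Rainy is 0.3156.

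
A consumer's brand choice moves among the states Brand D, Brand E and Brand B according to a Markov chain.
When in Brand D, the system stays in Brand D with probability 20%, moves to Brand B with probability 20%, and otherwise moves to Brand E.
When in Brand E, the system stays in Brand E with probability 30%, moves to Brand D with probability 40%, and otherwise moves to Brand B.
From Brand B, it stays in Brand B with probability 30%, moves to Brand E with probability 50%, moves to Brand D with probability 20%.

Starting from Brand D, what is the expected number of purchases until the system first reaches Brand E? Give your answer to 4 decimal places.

Let t(s) be the expected number of purchases to first reach Brand E from state s, with t(Brand E) = 0. Conditioning on the first purchase:
t(Brand D) = 1 + 0.2·t(Brand D) + 0.2·t(Brand B)
t(Brand B) = 1 + 0.2·t(Brand D) + 0.3·t(Brand B)
Solving: t(Brand D) = 1.7308, t(Brand B) = 1.9231.
Expected purchases from Brand D to Brand E: 1.7308.

1.7308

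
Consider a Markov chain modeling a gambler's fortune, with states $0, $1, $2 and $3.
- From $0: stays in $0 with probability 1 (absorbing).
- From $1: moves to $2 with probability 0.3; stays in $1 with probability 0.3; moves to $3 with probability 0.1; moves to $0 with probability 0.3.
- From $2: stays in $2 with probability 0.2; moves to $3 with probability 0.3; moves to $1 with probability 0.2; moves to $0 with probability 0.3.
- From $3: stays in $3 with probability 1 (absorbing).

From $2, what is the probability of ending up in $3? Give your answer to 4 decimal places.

Let h(s) be the probability of absorption at $3 starting from transient state s. Then h($3) = 1 and h($0) = 0. By first-step analysis:
h($1) = 0.3·0 + 0.3·h($1) + 0.3·h($2) + 0.1·1
h($2) = 0.3·0 + 0.2·h($1) + 0.2·h($2) + 0.3·1
Solving: h($1) = 0.3400, h($2) = 0.4600.
Starting from $2, the probability is 0.4600.

0.4600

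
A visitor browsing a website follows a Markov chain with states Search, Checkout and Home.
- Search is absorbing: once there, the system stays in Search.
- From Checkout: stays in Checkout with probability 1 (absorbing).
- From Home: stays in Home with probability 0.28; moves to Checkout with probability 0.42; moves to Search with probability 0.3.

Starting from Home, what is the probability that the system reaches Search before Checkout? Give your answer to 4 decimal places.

Let h(s) be the probability of absorption at Search starting from transient state s. Then h(Search) = 1 and h(Checkout) = 0. By first-step analysis:
h(Home) = 0.3·1 + 0.42·0 + 0.28·h(Home)
Solving: h(Home) = 0.4167.
Starting from Home, the probability is 0.4167.

0.4167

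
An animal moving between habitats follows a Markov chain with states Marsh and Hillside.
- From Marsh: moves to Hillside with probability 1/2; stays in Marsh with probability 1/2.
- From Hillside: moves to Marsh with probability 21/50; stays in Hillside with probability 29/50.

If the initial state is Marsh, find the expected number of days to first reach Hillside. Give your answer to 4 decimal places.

2.0000

Let t(s) be the expected number of days to first reach Hillside from state s, with t(Hillside) = 0. Conditioning on the first day:
t(Marsh) = 1 + 0.5·t(Marsh)
Solving: t(Marsh) = 2.0000.
Expected days from Marsh to Hillside: 2.0000.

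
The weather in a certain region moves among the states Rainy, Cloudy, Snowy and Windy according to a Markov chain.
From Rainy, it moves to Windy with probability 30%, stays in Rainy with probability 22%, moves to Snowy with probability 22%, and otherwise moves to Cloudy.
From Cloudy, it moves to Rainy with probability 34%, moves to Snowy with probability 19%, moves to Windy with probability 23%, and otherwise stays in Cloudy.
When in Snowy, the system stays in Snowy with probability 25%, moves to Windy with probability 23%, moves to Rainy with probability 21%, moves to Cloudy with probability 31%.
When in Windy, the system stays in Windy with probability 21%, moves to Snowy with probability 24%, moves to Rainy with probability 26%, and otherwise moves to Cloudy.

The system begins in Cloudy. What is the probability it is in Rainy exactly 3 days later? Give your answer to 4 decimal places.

0.2603

Propagate the distribution vector 3 days from Cloudy.
After 0 days: (0.0000, 1.0000, 0.0000, 0.0000)
After 1 day: (0.3400, 0.2400, 0.1900, 0.2300)
After 2 days: (0.2561, 0.2716, 0.2231, 0.2492)
After 3 days: (0.2603, 0.2732, 0.2235, 0.2429)
P(in Rainy after 3 days) = 0.2603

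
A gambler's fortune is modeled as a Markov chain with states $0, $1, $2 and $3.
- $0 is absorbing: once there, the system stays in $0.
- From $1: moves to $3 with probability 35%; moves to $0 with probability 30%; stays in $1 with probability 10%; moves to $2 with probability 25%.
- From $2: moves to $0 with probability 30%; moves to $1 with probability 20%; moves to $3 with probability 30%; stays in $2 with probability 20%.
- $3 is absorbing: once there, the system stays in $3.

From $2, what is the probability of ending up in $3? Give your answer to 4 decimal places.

Let h(s) be the probability of absorption at $3 starting from transient state s. Then h($3) = 1 and h($0) = 0. By first-step analysis:
h($1) = 0.3·0 + 0.1·h($1) + 0.25·h($2) + 0.35·1
h($2) = 0.3·0 + 0.2·h($1) + 0.2·h($2) + 0.3·1
Solving: h($1) = 0.5299, h($2) = 0.5075.
Starting from $2, the probability is 0.5075.

0.5075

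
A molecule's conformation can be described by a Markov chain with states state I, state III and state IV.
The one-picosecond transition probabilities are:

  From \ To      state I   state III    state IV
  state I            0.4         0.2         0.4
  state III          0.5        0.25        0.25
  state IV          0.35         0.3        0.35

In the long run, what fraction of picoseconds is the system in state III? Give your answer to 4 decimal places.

0.2469

Let the stationary distribution be π with π = πP and π_1 + π_2 + π_3 = 1.
π_1 = 0.4·π_1 + 0.5·π_2 + 0.35·π_3
π_2 = 0.2·π_1 + 0.25·π_2 + 0.3·π_3
Solving with the normalization constraint gives π = (0.4074, 0.2469, 0.3457).
So the stationary probability of state III is 0.2469.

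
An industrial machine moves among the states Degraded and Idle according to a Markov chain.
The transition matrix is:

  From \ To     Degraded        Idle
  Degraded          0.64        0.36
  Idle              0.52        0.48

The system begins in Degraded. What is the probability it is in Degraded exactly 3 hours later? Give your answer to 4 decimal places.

Propagate the distribution vector 3 hours from Degraded.
After 0 hours: (1.0000, 0.0000)
After 1 hour: (0.6400, 0.3600)
After 2 hours: (0.5968, 0.4032)
After 3 hours: (0.5916, 0.4084)
P(in Degraded after 3 hours) = 0.5916

0.5916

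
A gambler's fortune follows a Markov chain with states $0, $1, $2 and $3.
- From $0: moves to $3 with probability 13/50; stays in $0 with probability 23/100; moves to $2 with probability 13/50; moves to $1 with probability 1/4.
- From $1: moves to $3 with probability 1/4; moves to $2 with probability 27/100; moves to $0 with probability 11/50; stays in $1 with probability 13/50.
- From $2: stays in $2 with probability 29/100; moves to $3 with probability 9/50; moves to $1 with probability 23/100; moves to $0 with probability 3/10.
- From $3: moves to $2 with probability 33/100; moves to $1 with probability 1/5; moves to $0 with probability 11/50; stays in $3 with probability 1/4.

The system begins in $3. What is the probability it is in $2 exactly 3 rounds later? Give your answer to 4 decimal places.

Propagate the distribution vector 3 rounds from $3.
After 0 rounds: (0.0000, 0.0000, 0.0000, 1.0000)
After 1 round: (0.2200, 0.2000, 0.3300, 0.2500)
After 2 rounds: (0.2486, 0.2329, 0.2894, 0.2291)
After 3 rounds: (0.2456, 0.2351, 0.2870, 0.2322)
P(in $2 after 3 rounds) = 0.2870

0.2870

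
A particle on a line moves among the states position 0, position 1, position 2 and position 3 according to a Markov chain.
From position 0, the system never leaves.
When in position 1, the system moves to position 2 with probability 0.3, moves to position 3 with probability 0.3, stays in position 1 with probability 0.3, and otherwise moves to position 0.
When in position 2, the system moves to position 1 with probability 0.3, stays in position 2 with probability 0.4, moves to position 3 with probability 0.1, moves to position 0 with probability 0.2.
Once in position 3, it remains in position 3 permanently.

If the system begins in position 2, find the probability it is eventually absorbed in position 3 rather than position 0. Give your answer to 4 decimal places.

Let h(s) be the probability of absorption at position 3 starting from transient state s. Then h(position 3) = 1 and h(position 0) = 0. By first-step analysis:
h(position 1) = 0.1·0 + 0.3·h(position 1) + 0.3·h(position 2) + 0.3·1
h(position 2) = 0.2·0 + 0.3·h(position 1) + 0.4·h(position 2) + 0.1·1
Solving: h(position 1) = 0.6364, h(position 2) = 0.4848.
Starting from position 2, the probability is 0.4848.

0.4848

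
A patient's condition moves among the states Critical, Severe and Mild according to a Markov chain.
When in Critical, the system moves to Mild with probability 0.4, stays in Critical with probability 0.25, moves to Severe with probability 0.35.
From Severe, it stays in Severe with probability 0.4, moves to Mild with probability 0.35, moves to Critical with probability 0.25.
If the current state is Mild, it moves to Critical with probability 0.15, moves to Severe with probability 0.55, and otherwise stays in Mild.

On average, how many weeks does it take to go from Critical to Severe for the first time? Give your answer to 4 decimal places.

Let t(s) be the expected number of weeks to first reach Severe from state s, with t(Severe) = 0. Conditioning on the first week:
t(Critical) = 1 + 0.25·t(Critical) + 0.4·t(Mild)
t(Mild) = 1 + 0.15·t(Critical) + 0.3·t(Mild)
Solving: t(Critical) = 2.3656, t(Mild) = 1.9355.
Expected weeks from Critical to Severe: 2.3656.

2.3656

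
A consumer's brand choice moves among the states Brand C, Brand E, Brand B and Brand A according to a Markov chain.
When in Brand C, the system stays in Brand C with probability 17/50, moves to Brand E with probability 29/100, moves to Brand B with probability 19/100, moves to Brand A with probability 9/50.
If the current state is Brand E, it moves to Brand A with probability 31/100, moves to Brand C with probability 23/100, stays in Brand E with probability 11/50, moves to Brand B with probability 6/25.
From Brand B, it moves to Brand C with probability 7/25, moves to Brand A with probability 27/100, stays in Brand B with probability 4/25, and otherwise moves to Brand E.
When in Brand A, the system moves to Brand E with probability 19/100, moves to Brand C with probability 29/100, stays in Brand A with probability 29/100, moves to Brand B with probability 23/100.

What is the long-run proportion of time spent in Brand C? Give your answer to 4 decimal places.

0.2875

Let the stationary distribution be π with π = πP and π_1 + π_2 + π_3 + π_4 = 1.
π_1 = 0.34·π_1 + 0.23·π_2 + 0.28·π_3 + 0.29·π_4
π_2 = 0.29·π_1 + 0.22·π_2 + 0.29·π_3 + 0.19·π_4
π_3 = 0.19·π_1 + 0.24·π_2 + 0.16·π_3 + 0.23·π_4
Solving with the normalization constraint gives π = (0.2875, 0.2468, 0.2065, 0.2592).
So the stationary probability of Brand C is 0.2875.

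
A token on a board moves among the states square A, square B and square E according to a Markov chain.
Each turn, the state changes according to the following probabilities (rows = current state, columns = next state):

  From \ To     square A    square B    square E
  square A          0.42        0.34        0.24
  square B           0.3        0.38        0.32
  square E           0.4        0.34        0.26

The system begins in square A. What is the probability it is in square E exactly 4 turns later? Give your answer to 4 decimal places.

0.2738

Propagate the distribution vector 4 turns from square A.
After 0 turns: (1.0000, 0.0000, 0.0000)
After 1 turn: (0.4200, 0.3400, 0.2400)
After 2 turns: (0.3744, 0.3536, 0.2720)
After 3 turns: (0.3721, 0.3541, 0.2737)
After 4 turns: (0.3720, 0.3542, 0.2738)
P(in square E after 4 turns) = 0.2738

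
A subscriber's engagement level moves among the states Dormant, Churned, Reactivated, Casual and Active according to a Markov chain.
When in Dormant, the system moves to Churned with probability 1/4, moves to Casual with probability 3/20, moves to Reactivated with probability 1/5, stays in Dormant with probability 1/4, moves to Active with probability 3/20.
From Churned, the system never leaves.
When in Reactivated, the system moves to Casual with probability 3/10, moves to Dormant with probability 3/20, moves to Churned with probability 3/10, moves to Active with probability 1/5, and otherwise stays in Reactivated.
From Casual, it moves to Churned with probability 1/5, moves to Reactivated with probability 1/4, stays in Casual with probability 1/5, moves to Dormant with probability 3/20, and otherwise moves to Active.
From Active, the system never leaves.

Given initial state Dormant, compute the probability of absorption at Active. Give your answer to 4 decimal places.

Let h(s) be the probability of absorption at Active starting from transient state s. Then h(Active) = 1 and h(Churned) = 0. By first-step analysis:
h(Dormant) = 0.25·h(Dormant) + 0.25·0 + 0.2·h(Reactivated) + 0.15·h(Casual) + 0.15·1
h(Reactivated) = 0.15·h(Dormant) + 0.3·0 + 0.05·h(Reactivated) + 0.3·h(Casual) + 0.2·1
h(Casual) = 0.15·h(Dormant) + 0.2·0 + 0.25·h(Reactivated) + 0.2·h(Casual) + 0.2·1
Solving: h(Dormant) = 0.4028, h(Reactivated) = 0.4182, h(Casual) = 0.4562.
Starting from Dormant, the probability is 0.4028.

0.4028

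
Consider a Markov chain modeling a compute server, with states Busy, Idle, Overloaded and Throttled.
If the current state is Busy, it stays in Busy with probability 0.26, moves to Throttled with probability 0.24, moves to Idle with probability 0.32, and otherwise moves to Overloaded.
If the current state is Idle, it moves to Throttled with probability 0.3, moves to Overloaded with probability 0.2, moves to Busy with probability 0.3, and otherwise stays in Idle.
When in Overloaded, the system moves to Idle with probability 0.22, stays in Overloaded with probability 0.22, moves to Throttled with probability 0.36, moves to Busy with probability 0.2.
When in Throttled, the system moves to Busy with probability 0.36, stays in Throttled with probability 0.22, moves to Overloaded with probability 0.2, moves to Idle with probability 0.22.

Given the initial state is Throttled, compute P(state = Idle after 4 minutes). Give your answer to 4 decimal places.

0.2437

Propagate the distribution vector 4 minutes from Throttled.
After 0 minutes: (0.0000, 0.0000, 0.0000, 1.0000)
After 1 minute: (0.3600, 0.2200, 0.2000, 0.2200)
After 2 minutes: (0.2788, 0.2516, 0.1968, 0.2728)
After 3 minutes: (0.2855, 0.2428, 0.1984, 0.2733)
After 4 minutes: (0.2851, 0.2437, 0.1983, 0.2729)
P(in Idle after 4 minutes) = 0.2437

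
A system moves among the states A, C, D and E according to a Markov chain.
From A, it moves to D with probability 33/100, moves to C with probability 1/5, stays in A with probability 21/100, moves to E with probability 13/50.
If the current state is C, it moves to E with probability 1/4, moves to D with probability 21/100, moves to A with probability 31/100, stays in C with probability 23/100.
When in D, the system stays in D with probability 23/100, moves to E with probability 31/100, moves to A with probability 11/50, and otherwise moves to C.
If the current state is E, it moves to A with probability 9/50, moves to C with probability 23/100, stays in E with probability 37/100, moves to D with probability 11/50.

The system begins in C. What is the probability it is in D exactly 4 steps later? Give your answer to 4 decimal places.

Propagate the distribution vector 4 steps from C.
After 0 steps: (0.0000, 1.0000, 0.0000, 0.0000)
After 1 step: (0.3100, 0.2300, 0.2100, 0.2500)
After 2 steps: (0.2276, 0.2228, 0.2539, 0.2957)
After 3 steps: (0.2259, 0.2257, 0.2453, 0.3030)
After 4 steps: (0.2259, 0.2257, 0.2451, 0.3033)
P(in D after 4 steps) = 0.2451

0.2451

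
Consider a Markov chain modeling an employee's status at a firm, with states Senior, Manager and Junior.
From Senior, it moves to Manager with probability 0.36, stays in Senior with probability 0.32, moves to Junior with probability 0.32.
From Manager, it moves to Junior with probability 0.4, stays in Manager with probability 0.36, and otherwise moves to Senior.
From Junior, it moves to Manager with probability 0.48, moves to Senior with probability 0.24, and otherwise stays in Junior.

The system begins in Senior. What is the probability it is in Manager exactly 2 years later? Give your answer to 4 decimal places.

Sum over the intermediate state after 1 year:
P = P(Senior→Senior)·P(Senior→Manager) + P(Senior→Manager)·P(Manager→Manager) + P(Senior→Junior)·P(Junior→Manager)
  = 0.32×0.36 + 0.36×0.36 + 0.32×0.48
  = 0.1152 + 0.1296 + 0.1536 = 0.3984

0.3984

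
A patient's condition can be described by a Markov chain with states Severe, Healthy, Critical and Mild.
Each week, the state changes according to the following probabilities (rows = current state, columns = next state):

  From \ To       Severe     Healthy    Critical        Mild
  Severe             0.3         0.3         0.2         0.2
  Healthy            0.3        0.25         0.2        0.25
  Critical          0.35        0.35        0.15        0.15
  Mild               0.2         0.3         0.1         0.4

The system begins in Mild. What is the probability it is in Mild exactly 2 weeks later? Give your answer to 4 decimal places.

0.2900

Propagate the distribution vector 2 weeks from Mild.
After 0 weeks: (0.0000, 0.0000, 0.0000, 1.0000)
After 1 week: (0.2000, 0.3000, 0.1000, 0.4000)
After 2 weeks: (0.2650, 0.2900, 0.1550, 0.2900)
P(in Mild after 2 weeks) = 0.2900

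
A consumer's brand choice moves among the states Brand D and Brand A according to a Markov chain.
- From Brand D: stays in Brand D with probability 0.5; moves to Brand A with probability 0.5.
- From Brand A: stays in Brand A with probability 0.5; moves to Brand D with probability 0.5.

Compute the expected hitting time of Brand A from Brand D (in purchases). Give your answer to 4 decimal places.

Let t(s) be the expected number of purchases to first reach Brand A from state s, with t(Brand A) = 0. Conditioning on the first purchase:
t(Brand D) = 1 + 0.5·t(Brand D)
Solving: t(Brand D) = 2.0000.
Expected purchases from Brand D to Brand A: 2.0000.

2.0000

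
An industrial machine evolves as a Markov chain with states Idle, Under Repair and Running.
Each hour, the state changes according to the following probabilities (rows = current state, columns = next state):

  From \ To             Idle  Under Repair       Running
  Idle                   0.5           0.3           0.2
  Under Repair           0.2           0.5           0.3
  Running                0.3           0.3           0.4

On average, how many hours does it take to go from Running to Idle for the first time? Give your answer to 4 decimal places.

3.8095

Let t(s) be the expected number of hours to first reach Idle from state s, with t(Idle) = 0. Conditioning on the first hour:
t(Under Repair) = 1 + 0.5·t(Under Repair) + 0.3·t(Running)
t(Running) = 1 + 0.3·t(Under Repair) + 0.4·t(Running)
Solving: t(Under Repair) = 4.2857, t(Running) = 3.8095.
Expected hours from Running to Idle: 3.8095.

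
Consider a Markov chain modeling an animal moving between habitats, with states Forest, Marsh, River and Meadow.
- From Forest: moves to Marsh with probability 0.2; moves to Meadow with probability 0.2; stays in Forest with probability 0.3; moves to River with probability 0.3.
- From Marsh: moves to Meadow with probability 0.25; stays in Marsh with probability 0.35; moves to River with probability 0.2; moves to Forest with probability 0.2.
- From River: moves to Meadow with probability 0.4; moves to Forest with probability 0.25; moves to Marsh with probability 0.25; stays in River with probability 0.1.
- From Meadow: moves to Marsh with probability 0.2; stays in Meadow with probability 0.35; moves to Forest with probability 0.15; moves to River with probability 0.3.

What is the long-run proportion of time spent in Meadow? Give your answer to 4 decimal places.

0.3039

Let the stationary distribution be π with π = πP and π_1 + π_2 + π_3 + π_4 = 1.
π_1 = 0.3·π_1 + 0.2·π_2 + 0.25·π_3 + 0.15·π_4
π_2 = 0.2·π_1 + 0.35·π_2 + 0.25·π_3 + 0.2·π_4
π_3 = 0.3·π_1 + 0.2·π_2 + 0.1·π_3 + 0.3·π_4
Solving with the normalization constraint gives π = (0.2181, 0.2488, 0.2293, 0.3039).
So the stationary probability of Meadow is 0.3039.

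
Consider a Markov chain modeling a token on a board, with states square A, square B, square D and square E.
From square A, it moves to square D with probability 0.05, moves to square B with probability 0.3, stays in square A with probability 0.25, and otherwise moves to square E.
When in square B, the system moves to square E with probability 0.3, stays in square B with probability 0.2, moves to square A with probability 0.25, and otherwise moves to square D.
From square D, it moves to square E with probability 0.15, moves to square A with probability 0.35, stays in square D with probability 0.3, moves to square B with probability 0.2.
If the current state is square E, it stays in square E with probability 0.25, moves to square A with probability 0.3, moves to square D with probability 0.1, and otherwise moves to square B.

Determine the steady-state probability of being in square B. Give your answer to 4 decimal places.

0.2715

Let the stationary distribution be π with π = πP and π_1 + π_2 + π_3 + π_4 = 1.
π_1 = 0.25·π_1 + 0.25·π_2 + 0.35·π_3 + 0.3·π_4
π_2 = 0.3·π_1 + 0.2·π_2 + 0.2·π_3 + 0.35·π_4
π_3 = 0.05·π_1 + 0.25·π_2 + 0.3·π_3 + 0.1·π_4
Solving with the normalization constraint gives π = (0.2803, 0.2715, 0.1584, 0.2898).
So the stationary probability of square B is 0.2715.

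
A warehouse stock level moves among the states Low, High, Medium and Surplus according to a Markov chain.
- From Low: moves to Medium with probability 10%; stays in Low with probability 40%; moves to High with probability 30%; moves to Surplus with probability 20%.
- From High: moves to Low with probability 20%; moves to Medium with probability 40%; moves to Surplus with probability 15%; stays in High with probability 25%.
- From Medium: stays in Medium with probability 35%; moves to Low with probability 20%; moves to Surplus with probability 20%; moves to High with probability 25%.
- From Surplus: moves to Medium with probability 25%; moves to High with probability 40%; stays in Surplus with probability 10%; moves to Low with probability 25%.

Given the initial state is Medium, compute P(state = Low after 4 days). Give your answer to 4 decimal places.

Propagate the distribution vector 4 days from Medium.
After 0 days: (0.0000, 0.0000, 1.0000, 0.0000)
After 1 day: (0.2000, 0.2500, 0.3500, 0.2000)
After 2 days: (0.2500, 0.2900, 0.2925, 0.1675)
After 3 days: (0.2584, 0.2876, 0.2853, 0.1688)
After 4 days: (0.2601, 0.2882, 0.2829, 0.1687)
P(in Low after 4 days) = 0.2601

0.2601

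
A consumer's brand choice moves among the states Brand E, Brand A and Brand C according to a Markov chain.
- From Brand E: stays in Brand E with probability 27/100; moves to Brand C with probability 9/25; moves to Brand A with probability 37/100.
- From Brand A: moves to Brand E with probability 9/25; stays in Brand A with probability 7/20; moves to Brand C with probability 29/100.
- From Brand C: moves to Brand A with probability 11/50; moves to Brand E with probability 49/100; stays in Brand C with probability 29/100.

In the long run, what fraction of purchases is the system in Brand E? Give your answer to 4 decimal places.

0.3679

Let the stationary distribution be π with π = πP and π_1 + π_2 + π_3 = 1.
π_1 = 0.27·π_1 + 0.36·π_2 + 0.49·π_3
π_2 = 0.37·π_1 + 0.35·π_2 + 0.22·π_3
Solving with the normalization constraint gives π = (0.3679, 0.3163, 0.3158).
So the stationary probability of Brand E is 0.3679.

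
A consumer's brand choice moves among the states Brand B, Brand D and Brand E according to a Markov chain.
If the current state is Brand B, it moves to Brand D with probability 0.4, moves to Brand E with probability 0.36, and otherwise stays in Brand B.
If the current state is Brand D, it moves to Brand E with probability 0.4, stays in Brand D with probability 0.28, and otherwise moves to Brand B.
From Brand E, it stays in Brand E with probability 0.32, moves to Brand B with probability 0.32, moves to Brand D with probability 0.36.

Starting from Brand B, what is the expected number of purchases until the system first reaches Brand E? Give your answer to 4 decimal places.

2.6718

Let t(s) be the expected number of purchases to first reach Brand E from state s, with t(Brand E) = 0. Conditioning on the first purchase:
t(Brand B) = 1 + 0.24·t(Brand B) + 0.4·t(Brand D)
t(Brand D) = 1 + 0.32·t(Brand B) + 0.28·t(Brand D)
Solving: t(Brand B) = 2.6718, t(Brand D) = 2.5763.
Expected purchases from Brand B to Brand E: 2.6718.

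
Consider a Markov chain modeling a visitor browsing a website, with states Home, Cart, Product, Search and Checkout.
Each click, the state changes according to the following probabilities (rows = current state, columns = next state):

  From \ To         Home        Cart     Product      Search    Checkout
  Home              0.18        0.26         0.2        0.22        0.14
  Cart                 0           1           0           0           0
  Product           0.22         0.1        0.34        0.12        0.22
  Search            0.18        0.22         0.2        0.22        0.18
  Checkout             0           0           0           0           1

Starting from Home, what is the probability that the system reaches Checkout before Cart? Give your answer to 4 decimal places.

0.4365

Let h(s) be the probability of absorption at Checkout starting from transient state s. Then h(Checkout) = 1 and h(Cart) = 0. By first-step analysis:
h(Home) = 0.18·h(Home) + 0.26·0 + 0.2·h(Product) + 0.22·h(Search) + 0.14·1
h(Product) = 0.22·h(Home) + 0.1·0 + 0.34·h(Product) + 0.12·h(Search) + 0.22·1
h(Search) = 0.18·h(Home) + 0.22·0 + 0.2·h(Product) + 0.22·h(Search) + 0.18·1
Solving: h(Home) = 0.4365, h(Product) = 0.5655, h(Search) = 0.4765.
Starting from Home, the probability is 0.4365.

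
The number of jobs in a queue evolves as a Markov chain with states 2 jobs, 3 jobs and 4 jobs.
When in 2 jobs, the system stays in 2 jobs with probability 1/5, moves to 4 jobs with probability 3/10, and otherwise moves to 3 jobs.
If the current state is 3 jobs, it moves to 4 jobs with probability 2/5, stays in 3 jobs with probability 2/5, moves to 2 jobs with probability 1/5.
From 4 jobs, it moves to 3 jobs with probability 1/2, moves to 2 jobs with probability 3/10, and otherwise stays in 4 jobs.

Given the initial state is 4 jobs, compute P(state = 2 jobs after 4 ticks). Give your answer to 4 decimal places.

0.2312

Propagate the distribution vector 4 ticks from 4 jobs.
After 0 ticks: (0.0000, 0.0000, 1.0000)
After 1 tick: (0.3000, 0.5000, 0.2000)
After 2 ticks: (0.2200, 0.4500, 0.3300)
After 3 ticks: (0.2330, 0.4550, 0.3120)
After 4 ticks: (0.2312, 0.4545, 0.3143)
P(in 2 jobs after 4 ticks) = 0.2312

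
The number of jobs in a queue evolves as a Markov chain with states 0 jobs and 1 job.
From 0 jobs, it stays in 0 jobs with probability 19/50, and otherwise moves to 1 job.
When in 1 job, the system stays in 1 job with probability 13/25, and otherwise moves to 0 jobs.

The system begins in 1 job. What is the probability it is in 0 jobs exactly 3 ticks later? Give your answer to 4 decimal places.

Propagate the distribution vector 3 ticks from 1 job.
After 0 ticks: (0.0000, 1.0000)
After 1 tick: (0.4800, 0.5200)
After 2 ticks: (0.4320, 0.5680)
After 3 ticks: (0.4368, 0.5632)
P(in 0 jobs after 3 ticks) = 0.4368

0.4368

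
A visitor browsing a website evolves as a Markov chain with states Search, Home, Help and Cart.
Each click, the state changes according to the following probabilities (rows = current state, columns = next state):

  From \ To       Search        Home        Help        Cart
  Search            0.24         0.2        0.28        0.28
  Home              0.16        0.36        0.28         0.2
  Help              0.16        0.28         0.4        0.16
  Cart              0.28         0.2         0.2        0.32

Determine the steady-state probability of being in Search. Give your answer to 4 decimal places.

0.2042

Let the stationary distribution be π with π = πP and π_1 + π_2 + π_3 + π_4 = 1.
π_1 = 0.24·π_1 + 0.16·π_2 + 0.16·π_3 + 0.28·π_4
π_2 = 0.2·π_1 + 0.36·π_2 + 0.28·π_3 + 0.2·π_4
π_3 = 0.28·π_1 + 0.28·π_2 + 0.4·π_3 + 0.2·π_4
Solving with the normalization constraint gives π = (0.2042, 0.2664, 0.2971, 0.2323).
So the stationary probability of Search is 0.2042.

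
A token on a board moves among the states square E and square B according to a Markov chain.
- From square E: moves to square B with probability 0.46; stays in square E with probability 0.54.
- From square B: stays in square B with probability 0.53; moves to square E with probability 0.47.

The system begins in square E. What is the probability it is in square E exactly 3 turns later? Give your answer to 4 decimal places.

Propagate the distribution vector 3 turns from square E.
After 0 turns: (1.0000, 0.0000)
After 1 turn: (0.5400, 0.4600)
After 2 turns: (0.5078, 0.4922)
After 3 turns: (0.5055, 0.4945)
P(in square E after 3 turns) = 0.5055

0.5055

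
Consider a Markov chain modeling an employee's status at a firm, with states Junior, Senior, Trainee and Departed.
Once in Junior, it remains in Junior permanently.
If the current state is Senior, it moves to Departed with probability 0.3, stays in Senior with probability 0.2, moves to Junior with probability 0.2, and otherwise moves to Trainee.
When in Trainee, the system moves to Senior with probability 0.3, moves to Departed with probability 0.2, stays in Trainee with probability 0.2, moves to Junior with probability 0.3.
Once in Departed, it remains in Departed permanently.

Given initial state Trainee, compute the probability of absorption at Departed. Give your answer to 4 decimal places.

0.4545

Let h(s) be the probability of absorption at Departed starting from transient state s. Then h(Departed) = 1 and h(Junior) = 0. By first-step analysis:
h(Senior) = 0.2·0 + 0.2·h(Senior) + 0.3·h(Trainee) + 0.3·1
h(Trainee) = 0.3·0 + 0.3·h(Senior) + 0.2·h(Trainee) + 0.2·1
Solving: h(Senior) = 0.5455, h(Trainee) = 0.4545.
Starting from Trainee, the probability is 0.4545.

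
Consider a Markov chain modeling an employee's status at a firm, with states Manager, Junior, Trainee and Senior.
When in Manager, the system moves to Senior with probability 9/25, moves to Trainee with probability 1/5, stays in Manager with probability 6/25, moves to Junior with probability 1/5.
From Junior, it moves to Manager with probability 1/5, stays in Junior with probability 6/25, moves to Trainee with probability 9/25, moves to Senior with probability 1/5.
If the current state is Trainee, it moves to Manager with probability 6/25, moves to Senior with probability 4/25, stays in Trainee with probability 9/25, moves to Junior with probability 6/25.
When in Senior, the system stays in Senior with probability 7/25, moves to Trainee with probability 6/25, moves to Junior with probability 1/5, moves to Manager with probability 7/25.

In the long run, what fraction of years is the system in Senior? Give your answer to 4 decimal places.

Let the stationary distribution be π with π = πP and π_1 + π_2 + π_3 + π_4 = 1.
π_1 = 0.24·π_1 + 0.2·π_2 + 0.24·π_3 + 0.28·π_4
π_2 = 0.2·π_1 + 0.24·π_2 + 0.24·π_3 + 0.2·π_4
π_3 = 0.2·π_1 + 0.36·π_2 + 0.36·π_3 + 0.24·π_4
Solving with the normalization constraint gives π = (0.2410, 0.2205, 0.2918, 0.2466).
So the stationary probability of Senior is 0.2466.

0.2466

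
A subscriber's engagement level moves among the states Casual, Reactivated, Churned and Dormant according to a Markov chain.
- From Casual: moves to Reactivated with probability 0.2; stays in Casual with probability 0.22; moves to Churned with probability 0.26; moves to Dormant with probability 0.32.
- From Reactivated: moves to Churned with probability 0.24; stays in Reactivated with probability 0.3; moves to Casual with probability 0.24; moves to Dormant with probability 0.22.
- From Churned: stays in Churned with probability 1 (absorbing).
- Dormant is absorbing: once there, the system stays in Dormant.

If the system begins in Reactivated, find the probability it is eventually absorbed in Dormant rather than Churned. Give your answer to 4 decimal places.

Let h(s) be the probability of absorption at Dormant starting from transient state s. Then h(Dormant) = 1 and h(Churned) = 0. By first-step analysis:
h(Casual) = 0.22·h(Casual) + 0.2·h(Reactivated) + 0.26·0 + 0.32·1
h(Reactivated) = 0.24·h(Casual) + 0.3·h(Reactivated) + 0.24·0 + 0.22·1
Solving: h(Casual) = 0.5382, h(Reactivated) = 0.4988.
Starting from Reactivated, the probability is 0.4988.

0.4988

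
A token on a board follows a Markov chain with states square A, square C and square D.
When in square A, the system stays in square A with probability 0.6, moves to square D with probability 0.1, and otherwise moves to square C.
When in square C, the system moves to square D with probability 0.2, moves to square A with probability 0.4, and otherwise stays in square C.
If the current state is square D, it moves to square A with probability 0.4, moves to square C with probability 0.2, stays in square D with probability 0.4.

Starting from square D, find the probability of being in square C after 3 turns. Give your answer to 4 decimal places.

Propagate the distribution vector 3 turns from square D.
After 0 turns: (0.0000, 0.0000, 1.0000)
After 1 turn: (0.4000, 0.2000, 0.4000)
After 2 turns: (0.4800, 0.2800, 0.2400)
After 3 turns: (0.4960, 0.3040, 0.2000)
P(in square C after 3 turns) = 0.3040

0.3040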